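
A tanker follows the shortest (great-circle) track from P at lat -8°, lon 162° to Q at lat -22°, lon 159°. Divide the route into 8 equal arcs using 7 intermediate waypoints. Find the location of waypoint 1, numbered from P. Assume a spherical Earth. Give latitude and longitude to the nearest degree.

≈ lat -10°, lon 162°

From cos δ = sin φ₁ sin φ₂ + cos φ₁ cos φ₂ cos Δλ, the central angle is δ ≈ 0.249 rad (14.3°).
Interpolate at f = 1/8 with slerp weights a = sin((1−f)δ)/sin δ ≈ 0.877, b = sin(fδ)/sin δ ≈ 0.126.
p = a·p₁ + b·p₂ ≈ (-0.935, 0.310, -0.169); φ = arcsin(p_z) ≈ -9.75°, λ = atan2(p_y, p_x) ≈ 161.64°.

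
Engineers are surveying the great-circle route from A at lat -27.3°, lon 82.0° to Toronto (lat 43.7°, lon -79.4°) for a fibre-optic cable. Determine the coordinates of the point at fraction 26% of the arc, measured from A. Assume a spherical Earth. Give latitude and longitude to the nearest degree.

≈ lat 7°, lon 58°

Write both endpoints as unit vectors p₁, p₂ with components (cos φ cos λ, cos φ sin λ, sin φ).
The central angle between the endpoints is δ = arccos(p₁·p₂) ≈ 2.754 rad (157.8°).
Interpolate at f = 0.26 with slerp weights a = sin((1−f)δ)/sin δ ≈ 2.361, b = sin(fδ)/sin δ ≈ 1.736.
p = a·p₁ + b·p₂ ≈ (0.523, 0.844, 0.116); φ = arcsin(p_z) ≈ 6.67°, λ = atan2(p_y, p_x) ≈ 58.23°.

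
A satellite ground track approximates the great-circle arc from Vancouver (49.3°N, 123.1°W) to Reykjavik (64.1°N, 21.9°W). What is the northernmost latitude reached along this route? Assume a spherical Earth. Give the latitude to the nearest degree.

The great circle lies in the plane with unit normal n̂ = (p₁ × p₂)/|p₁ × p₂|.
Here n̂_z ≈ +0.359; the vertex latitude is φ_max = arccos|n̂_z| ≈ 69.0°.

≈ 69°N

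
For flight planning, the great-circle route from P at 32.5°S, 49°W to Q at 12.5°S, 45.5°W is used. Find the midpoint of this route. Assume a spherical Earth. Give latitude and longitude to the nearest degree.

≈ 23°S, 47°W

From cos δ = sin φ₁ sin φ₂ + cos φ₁ cos φ₂ cos Δλ, the central angle is δ ≈ 0.354 rad (20.3°).
Interpolate at f = 1/2 with slerp weights a = sin((1−f)δ)/sin δ ≈ 0.508, b = sin(fδ)/sin δ ≈ 0.508.
p = a·p₁ + b·p₂ ≈ (0.629, -0.677, -0.383); φ = arcsin(p_z) ≈ -22.51°, λ = atan2(p_y, p_x) ≈ -47.12°.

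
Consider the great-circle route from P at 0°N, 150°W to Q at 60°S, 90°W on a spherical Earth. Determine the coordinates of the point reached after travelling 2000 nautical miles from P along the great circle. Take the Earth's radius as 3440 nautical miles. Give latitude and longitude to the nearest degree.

The haversine formula gives a central angle δ ≈ 1.318 rad (75.5°) between the endpoints. The total great-circle distance is δ·R ≈ 1.318 × 3440 ≈ 4534 nmi, so the target fraction is f = 2000/4534 ≈ 0.441.
Interpolate at f ≈ 0.441 with slerp weights a = sin((1−f)δ)/sin δ ≈ 0.694, b = sin(fδ)/sin δ ≈ 0.567.
p = a·p₁ + b·p₂ ≈ (-0.601, -0.631, -0.491); φ = arcsin(p_z) ≈ -29.42°, λ = atan2(p_y, p_x) ≈ -133.62°.

≈ 29°S, 134°W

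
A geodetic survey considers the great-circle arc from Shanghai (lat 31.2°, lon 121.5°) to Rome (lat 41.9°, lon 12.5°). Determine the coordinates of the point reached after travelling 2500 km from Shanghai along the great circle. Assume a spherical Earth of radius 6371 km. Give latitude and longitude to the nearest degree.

≈ lat 45°, lon 99°

From cos δ = sin φ₁ sin φ₂ + cos φ₁ cos φ₂ cos Δλ, the central angle is δ ≈ 1.432 rad (82.0°). The total great-circle distance is δ·R ≈ 1.432 × 6371 ≈ 9121 km, so the target fraction is f = 2500/9121 ≈ 0.274.
Interpolate at f ≈ 0.274 with slerp weights a = sin((1−f)δ)/sin δ ≈ 0.870, b = sin(fδ)/sin δ ≈ 0.386.
p = a·p₁ + b·p₂ ≈ (-0.108, 0.697, 0.709); φ = arcsin(p_z) ≈ 45.14°, λ = atan2(p_y, p_x) ≈ 98.84°.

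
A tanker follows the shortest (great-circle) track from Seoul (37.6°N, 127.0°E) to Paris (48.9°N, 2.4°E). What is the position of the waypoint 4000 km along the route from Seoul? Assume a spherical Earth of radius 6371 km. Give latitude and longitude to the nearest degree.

Write both endpoints as unit vectors p₁, p₂ with components (cos φ cos λ, cos φ sin λ, sin φ).
The central angle between the endpoints is δ = arccos(p₁·p₂) ≈ 1.406 rad (80.6°). The total great-circle distance is δ·R ≈ 1.406 × 6371 ≈ 8958 km, so the target fraction is f = 4000/8958 ≈ 0.447.
Interpolate at f ≈ 0.447 with slerp weights a = sin((1−f)δ)/sin δ ≈ 0.712, b = sin(fδ)/sin δ ≈ 0.595.
p = a·p₁ + b·p₂ ≈ (0.052, 0.467, 0.883); φ = arcsin(p_z) ≈ 62.00°, λ = atan2(p_y, p_x) ≈ 83.67°.

≈ 62°N, 84°E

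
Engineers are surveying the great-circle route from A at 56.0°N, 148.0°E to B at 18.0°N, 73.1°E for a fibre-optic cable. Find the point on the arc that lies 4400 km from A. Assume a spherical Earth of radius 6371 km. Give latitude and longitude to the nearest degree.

Write both endpoints as unit vectors p₁, p₂ with components (cos φ cos λ, cos φ sin λ, sin φ).
The central angle between the endpoints is δ = arccos(p₁·p₂) ≈ 1.165 rad (66.8°). The total great-circle distance is δ·R ≈ 1.165 × 6371 ≈ 7422 km, so the target fraction is f = 4400/7422 ≈ 0.593.
Interpolate at f ≈ 0.593 with slerp weights a = sin((1−f)δ)/sin δ ≈ 0.497, b = sin(fδ)/sin δ ≈ 0.693.
p = a·p₁ + b·p₂ ≈ (-0.044, 0.778, 0.626); φ = arcsin(p_z) ≈ 38.79°, λ = atan2(p_y, p_x) ≈ 93.24°.

≈ 39°N, 93°E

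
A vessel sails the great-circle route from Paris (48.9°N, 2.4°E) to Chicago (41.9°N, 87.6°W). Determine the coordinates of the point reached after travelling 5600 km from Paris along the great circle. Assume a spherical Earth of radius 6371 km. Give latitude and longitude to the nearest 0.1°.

Convert each endpoint to a unit vector on the sphere (x = cos φ cos λ, y = cos φ sin λ, z = sin φ).
The central angle between the endpoints is δ = arccos(p₁·p₂) ≈ 1.043 rad (59.8°). The total great-circle distance is δ·R ≈ 1.043 × 6371 ≈ 6648 km, so the target fraction is f = 5600/6648 ≈ 0.842.
Interpolate at f ≈ 0.842 with slerp weights a = sin((1−f)δ)/sin δ ≈ 0.189, b = sin(fδ)/sin δ ≈ 0.891.
p = a·p₁ + b·p₂ ≈ (0.152, -0.658, 0.738); φ = arcsin(p_z) ≈ 47.55°, λ = atan2(p_y, p_x) ≈ -76.97°.

≈ 47.6°N, 77.0°W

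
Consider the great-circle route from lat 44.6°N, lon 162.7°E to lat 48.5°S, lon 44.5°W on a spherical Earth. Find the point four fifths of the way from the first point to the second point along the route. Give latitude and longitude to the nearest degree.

≈ lat 40°S, lon 89°W

Convert each endpoint to a unit vector on the sphere (x = cos φ cos λ, y = cos φ sin λ, z = sin φ).
The central angle between the endpoints is δ = arccos(p₁·p₂) ≈ 2.810 rad (161.0°).
Interpolate at f = 4/5 with slerp weights a = sin((1−f)δ)/sin δ ≈ 1.637, b = sin(fδ)/sin δ ≈ 2.394.
p = a·p₁ + b·p₂ ≈ (0.019, -0.765, -0.644); φ = arcsin(p_z) ≈ -40.06°, λ = atan2(p_y, p_x) ≈ -88.60°.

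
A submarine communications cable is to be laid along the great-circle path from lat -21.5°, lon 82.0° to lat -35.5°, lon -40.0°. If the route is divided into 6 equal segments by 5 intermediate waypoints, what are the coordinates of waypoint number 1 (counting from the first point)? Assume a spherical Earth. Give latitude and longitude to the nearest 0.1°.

≈ lat -32.8°, lon 68.0°

Write both endpoints as unit vectors p₁, p₂ with components (cos φ cos λ, cos φ sin λ, sin φ).
The central angle between the endpoints is δ = arccos(p₁·p₂) ≈ 1.761 rad (100.9°).
Interpolate at f = 1/6 with slerp weights a = sin((1−f)δ)/sin δ ≈ 1.013, b = sin(fδ)/sin δ ≈ 0.295.
p = a·p₁ + b·p₂ ≈ (0.315, 0.779, -0.542); φ = arcsin(p_z) ≈ -32.83°, λ = atan2(p_y, p_x) ≈ 68.00°.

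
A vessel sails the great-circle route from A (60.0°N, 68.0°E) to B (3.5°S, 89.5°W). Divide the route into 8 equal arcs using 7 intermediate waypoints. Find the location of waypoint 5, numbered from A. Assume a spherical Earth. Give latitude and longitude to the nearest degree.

Convert each endpoint to a unit vector on the sphere (x = cos φ cos λ, y = cos φ sin λ, z = sin φ).
The central angle between the endpoints is δ = arccos(p₁·p₂) ≈ 2.111 rad (120.9°).
Interpolate at f = 5/8 with slerp weights a = sin((1−f)δ)/sin δ ≈ 0.829, b = sin(fδ)/sin δ ≈ 1.129.
p = a·p₁ + b·p₂ ≈ (0.165, -0.742, 0.649); φ = arcsin(p_z) ≈ 40.49°, λ = atan2(p_y, p_x) ≈ -77.46°.

≈ (40°N, 77°W)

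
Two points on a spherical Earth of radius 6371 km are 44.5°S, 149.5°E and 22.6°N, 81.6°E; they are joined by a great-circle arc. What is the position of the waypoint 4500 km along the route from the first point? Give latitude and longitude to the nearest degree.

≈ 17°S, 114°E

From cos δ = sin φ₁ sin φ₂ + cos φ₁ cos φ₂ cos Δλ, the central angle is δ ≈ 1.592 rad (91.2°). The total great-circle distance is δ·R ≈ 1.592 × 6371 ≈ 10145 km, so the target fraction is f = 4500/10145 ≈ 0.444.
Interpolate at f ≈ 0.444 with slerp weights a = sin((1−f)δ)/sin δ ≈ 0.775, b = sin(fδ)/sin δ ≈ 0.649.
p = a·p₁ + b·p₂ ≈ (-0.389, 0.873, -0.294); φ = arcsin(p_z) ≈ -17.07°, λ = atan2(p_y, p_x) ≈ 113.99°.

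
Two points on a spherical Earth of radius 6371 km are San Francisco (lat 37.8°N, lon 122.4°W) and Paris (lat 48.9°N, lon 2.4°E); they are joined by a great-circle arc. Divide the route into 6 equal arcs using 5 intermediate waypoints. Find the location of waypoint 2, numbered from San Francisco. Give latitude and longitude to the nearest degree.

The haversine formula gives a central angle δ ≈ 1.405 rad (80.5°) between the endpoints.
Interpolate at f = 2/6 with slerp weights a = sin((1−f)δ)/sin δ ≈ 0.817, b = sin(fδ)/sin δ ≈ 0.458.
p = a·p₁ + b·p₂ ≈ (-0.045, -0.532, 0.845); φ = arcsin(p_z) ≈ 57.71°, λ = atan2(p_y, p_x) ≈ -94.86°.

≈ lat 58°N, lon 95°W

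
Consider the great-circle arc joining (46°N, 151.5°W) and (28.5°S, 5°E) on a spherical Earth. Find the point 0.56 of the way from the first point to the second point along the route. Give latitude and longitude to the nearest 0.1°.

Write both endpoints as unit vectors p₁, p₂ with components (cos φ cos λ, cos φ sin λ, sin φ).
The central angle between the endpoints is δ = arccos(p₁·p₂) ≈ 2.698 rad (154.6°).
Interpolate at f = 0.56 with slerp weights a = sin((1−f)δ)/sin δ ≈ 2.159, b = sin(fδ)/sin δ ≈ 2.324.
p = a·p₁ + b·p₂ ≈ (0.717, -0.538, 0.444); φ = arcsin(p_z) ≈ 26.36°, λ = atan2(p_y, p_x) ≈ -36.87°.

≈ (26.4°N, 36.9°W)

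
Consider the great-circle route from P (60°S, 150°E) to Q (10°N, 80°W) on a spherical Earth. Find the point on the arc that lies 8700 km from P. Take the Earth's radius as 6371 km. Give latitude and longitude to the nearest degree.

≈ (26°S, 98°W)

Write both endpoints as unit vectors p₁, p₂ with components (cos φ cos λ, cos φ sin λ, sin φ).
The central angle between the endpoints is δ = arccos(p₁·p₂) ≈ 2.057 rad (117.8°). The total great-circle distance is δ·R ≈ 2.057 × 6371 ≈ 13102 km, so the target fraction is f = 8700/13102 ≈ 0.664.
Interpolate at f ≈ 0.664 with slerp weights a = sin((1−f)δ)/sin δ ≈ 0.721, b = sin(fδ)/sin δ ≈ 1.107.
p = a·p₁ + b·p₂ ≈ (-0.123, -0.894, -0.432); φ = arcsin(p_z) ≈ -25.59°, λ = atan2(p_y, p_x) ≈ -97.82°.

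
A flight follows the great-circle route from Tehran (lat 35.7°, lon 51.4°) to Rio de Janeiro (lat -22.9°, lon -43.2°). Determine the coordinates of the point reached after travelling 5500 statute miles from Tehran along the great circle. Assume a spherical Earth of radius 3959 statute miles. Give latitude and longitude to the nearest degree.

Write both endpoints as unit vectors p₁, p₂ with components (cos φ cos λ, cos φ sin λ, sin φ).
The central angle between the endpoints is δ = arccos(p₁·p₂) ≈ 1.862 rad (106.7°). The total great-circle distance is δ·R ≈ 1.862 × 3959 ≈ 7371 mi, so the target fraction is f = 5500/7371 ≈ 0.746.
Interpolate at f ≈ 0.746 with slerp weights a = sin((1−f)δ)/sin δ ≈ 0.475, b = sin(fδ)/sin δ ≈ 1.027.
p = a·p₁ + b·p₂ ≈ (0.930, -0.346, -0.122); φ = arcsin(p_z) ≈ -7.02°, λ = atan2(p_y, p_x) ≈ -20.39°.

≈ lat -7°, lon -20°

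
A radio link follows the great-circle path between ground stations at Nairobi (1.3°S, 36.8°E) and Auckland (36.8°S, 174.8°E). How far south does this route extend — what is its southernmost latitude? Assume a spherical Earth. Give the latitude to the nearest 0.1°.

The great circle lies in the plane with unit normal n̂ = (p₁ × p₂)/|p₁ × p₂|.
Here n̂_z ≈ +0.658; the vertex latitude is φ_max = arccos|n̂_z| ≈ 48.8°.

≈ 48.8°S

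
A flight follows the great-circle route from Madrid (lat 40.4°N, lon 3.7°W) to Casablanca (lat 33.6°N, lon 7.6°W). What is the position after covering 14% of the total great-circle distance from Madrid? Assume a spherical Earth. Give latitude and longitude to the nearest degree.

Convert each endpoint to a unit vector on the sphere (x = cos φ cos λ, y = cos φ sin λ, z = sin φ).
The central angle between the endpoints is δ = arccos(p₁·p₂) ≈ 0.131 rad (7.5°).
Interpolate at f = 0.14 with slerp weights a = sin((1−f)δ)/sin δ ≈ 0.861, b = sin(fδ)/sin δ ≈ 0.140.
p = a·p₁ + b·p₂ ≈ (0.770, -0.058, 0.635); φ = arcsin(p_z) ≈ 39.46°, λ = atan2(p_y, p_x) ≈ -4.29°.

≈ lat 39°N, lon 4°W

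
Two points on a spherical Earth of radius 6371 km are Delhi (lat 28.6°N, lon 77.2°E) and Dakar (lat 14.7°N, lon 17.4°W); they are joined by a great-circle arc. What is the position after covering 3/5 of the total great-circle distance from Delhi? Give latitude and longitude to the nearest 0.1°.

≈ lat 28.3°N, lon 17.2°E

Convert each endpoint to a unit vector on the sphere (x = cos φ cos λ, y = cos φ sin λ, z = sin φ).
The central angle between the endpoints is δ = arccos(p₁·p₂) ≈ 1.517 rad (86.9°).
Interpolate at f = 3/5 with slerp weights a = sin((1−f)δ)/sin δ ≈ 0.571, b = sin(fδ)/sin δ ≈ 0.791.
p = a·p₁ + b·p₂ ≈ (0.841, 0.260, 0.474); φ = arcsin(p_z) ≈ 28.30°, λ = atan2(p_y, p_x) ≈ 17.19°.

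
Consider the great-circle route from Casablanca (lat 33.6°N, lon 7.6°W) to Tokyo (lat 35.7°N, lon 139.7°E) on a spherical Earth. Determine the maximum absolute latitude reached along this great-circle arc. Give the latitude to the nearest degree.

The great circle lies in the plane with unit normal n̂ = (p₁ × p₂)/|p₁ × p₂|.
Here n̂_z ≈ +0.377; the vertex latitude is φ_max = arccos|n̂_z| ≈ 67.9°.
Check via Clairaut: cos φ_max = |cos φ₁| · sin C = cos(33.6°)·sin(26.9°) ≈ 0.377, again giving ≈ 67.9°.

≈ 68°N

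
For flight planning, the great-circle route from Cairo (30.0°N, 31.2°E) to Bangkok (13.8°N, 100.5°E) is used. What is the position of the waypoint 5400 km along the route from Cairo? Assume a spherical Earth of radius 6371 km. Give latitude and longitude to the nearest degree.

≈ 21°N, 84°E

Convert each endpoint to a unit vector on the sphere (x = cos φ cos λ, y = cos φ sin λ, z = sin φ).
The central angle between the endpoints is δ = arccos(p₁·p₂) ≈ 1.141 rad (65.4°). The total great-circle distance is δ·R ≈ 1.141 × 6371 ≈ 7270 km, so the target fraction is f = 5400/7270 ≈ 0.743.
Interpolate at f ≈ 0.743 with slerp weights a = sin((1−f)δ)/sin δ ≈ 0.318, b = sin(fδ)/sin δ ≈ 0.825.
p = a·p₁ + b·p₂ ≈ (0.090, 0.930, 0.356); φ = arcsin(p_z) ≈ 20.85°, λ = atan2(p_y, p_x) ≈ 84.48°.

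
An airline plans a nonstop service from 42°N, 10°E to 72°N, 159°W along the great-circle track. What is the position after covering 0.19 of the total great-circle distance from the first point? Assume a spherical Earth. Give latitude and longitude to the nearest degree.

Convert each endpoint to a unit vector on the sphere (x = cos φ cos λ, y = cos φ sin λ, z = sin φ).
The central angle between the endpoints is δ = arccos(p₁·p₂) ≈ 1.147 rad (65.7°).
Interpolate at f = 0.19 with slerp weights a = sin((1−f)δ)/sin δ ≈ 0.879, b = sin(fδ)/sin δ ≈ 0.237.
p = a·p₁ + b·p₂ ≈ (0.575, 0.087, 0.814); φ = arcsin(p_z) ≈ 54.46°, λ = atan2(p_y, p_x) ≈ 8.62°.

≈ 54°N, 9°E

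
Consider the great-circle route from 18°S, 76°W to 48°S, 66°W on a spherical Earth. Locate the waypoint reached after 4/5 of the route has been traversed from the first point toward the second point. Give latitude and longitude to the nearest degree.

≈ 42°S, 69°W

Convert each endpoint to a unit vector on the sphere (x = cos φ cos λ, y = cos φ sin λ, z = sin φ).
The central angle between the endpoints is δ = arccos(p₁·p₂) ≈ 0.543 rad (31.1°).
Interpolate at f = 4/5 with slerp weights a = sin((1−f)δ)/sin δ ≈ 0.210, b = sin(fδ)/sin δ ≈ 0.814.
p = a·p₁ + b·p₂ ≈ (0.270, -0.691, -0.670); φ = arcsin(p_z) ≈ -42.08°, λ = atan2(p_y, p_x) ≈ -68.67°.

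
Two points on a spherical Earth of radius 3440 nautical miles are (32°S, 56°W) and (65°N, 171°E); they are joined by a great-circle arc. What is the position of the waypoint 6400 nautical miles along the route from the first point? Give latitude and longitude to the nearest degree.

≈ (61°N, 120°W)

Write both endpoints as unit vectors p₁, p₂ with components (cos φ cos λ, cos φ sin λ, sin φ).
The central angle between the endpoints is δ = arccos(p₁·p₂) ≈ 2.381 rad (136.4°). The total great-circle distance is δ·R ≈ 2.381 × 3440 ≈ 8192 nmi, so the target fraction is f = 6400/8192 ≈ 0.781.
Interpolate at f ≈ 0.781 with slerp weights a = sin((1−f)δ)/sin δ ≈ 0.722, b = sin(fδ)/sin δ ≈ 1.391.
p = a·p₁ + b·p₂ ≈ (-0.238, -0.416, 0.878); φ = arcsin(p_z) ≈ 61.37°, λ = atan2(p_y, p_x) ≈ -119.79°.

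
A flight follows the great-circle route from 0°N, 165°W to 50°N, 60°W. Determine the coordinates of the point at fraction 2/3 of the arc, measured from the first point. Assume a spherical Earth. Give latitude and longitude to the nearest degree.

Write both endpoints as unit vectors p₁, p₂ with components (cos φ cos λ, cos φ sin λ, sin φ).
The central angle between the endpoints is δ = arccos(p₁·p₂) ≈ 1.738 rad (99.6°).
Interpolate at f = 2/3 with slerp weights a = sin((1−f)δ)/sin δ ≈ 0.555, b = sin(fδ)/sin δ ≈ 0.929.
p = a·p₁ + b·p₂ ≈ (-0.238, -0.661, 0.712); φ = arcsin(p_z) ≈ 45.38°, λ = atan2(p_y, p_x) ≈ -109.77°.

≈ 45°N, 110°W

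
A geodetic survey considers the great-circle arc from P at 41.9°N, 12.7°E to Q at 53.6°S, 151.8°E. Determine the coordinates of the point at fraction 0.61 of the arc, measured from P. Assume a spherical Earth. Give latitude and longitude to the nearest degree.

From cos δ = sin φ₁ sin φ₂ + cos φ₁ cos φ₂ cos Δλ, the central angle is δ ≈ 2.629 rad (150.6°).
Interpolate at f = 0.61 with slerp weights a = sin((1−f)δ)/sin δ ≈ 1.742, b = sin(fδ)/sin δ ≈ 2.037.
p = a·p₁ + b·p₂ ≈ (0.200, 0.856, -0.476); φ = arcsin(p_z) ≈ -28.43°, λ = atan2(p_y, p_x) ≈ 76.87°.

≈ 28°S, 77°E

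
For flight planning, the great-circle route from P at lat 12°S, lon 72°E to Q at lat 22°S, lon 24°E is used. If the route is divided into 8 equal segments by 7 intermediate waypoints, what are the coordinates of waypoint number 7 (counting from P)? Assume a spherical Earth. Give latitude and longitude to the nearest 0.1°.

The haversine formula gives a central angle δ ≈ 0.817 rad (46.8°) between the endpoints.
Interpolate at f = 7/8 with slerp weights a = sin((1−f)δ)/sin δ ≈ 0.140, b = sin(fδ)/sin δ ≈ 0.899.
p = a·p₁ + b·p₂ ≈ (0.804, 0.469, -0.366); φ = arcsin(p_z) ≈ -21.46°, λ = atan2(p_y, p_x) ≈ 30.27°.

≈ lat 21.5°S, lon 30.3°E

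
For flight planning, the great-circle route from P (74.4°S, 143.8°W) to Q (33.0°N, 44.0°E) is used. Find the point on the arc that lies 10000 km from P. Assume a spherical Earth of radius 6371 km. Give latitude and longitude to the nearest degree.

Write both endpoints as unit vectors p₁, p₂ with components (cos φ cos λ, cos φ sin λ, sin φ).
The central angle between the endpoints is δ = arccos(p₁·p₂) ≈ 2.416 rad (138.4°). The total great-circle distance is δ·R ≈ 2.416 × 6371 ≈ 15392 km, so the target fraction is f = 10000/15392 ≈ 0.650.
Interpolate at f ≈ 0.650 with slerp weights a = sin((1−f)δ)/sin δ ≈ 1.128, b = sin(fδ)/sin δ ≈ 1.507.
p = a·p₁ + b·p₂ ≈ (0.664, 0.699, -0.266); φ = arcsin(p_z) ≈ -15.43°, λ = atan2(p_y, p_x) ≈ 46.45°.

≈ (15°S, 46°E)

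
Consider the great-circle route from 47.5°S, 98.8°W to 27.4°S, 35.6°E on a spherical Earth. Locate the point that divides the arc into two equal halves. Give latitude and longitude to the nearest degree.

≈ 62°S, 14°W

Convert each endpoint to a unit vector on the sphere (x = cos φ cos λ, y = cos φ sin λ, z = sin φ).
The central angle between the endpoints is δ = arccos(p₁·p₂) ≈ 1.651 rad (94.6°).
Interpolate at f = 1/2 with slerp weights a = sin((1−f)δ)/sin δ ≈ 0.737, b = sin(fδ)/sin δ ≈ 0.737.
p = a·p₁ + b·p₂ ≈ (0.456, -0.111, -0.883); φ = arcsin(p_z) ≈ -62.00°, λ = atan2(p_y, p_x) ≈ -13.70°.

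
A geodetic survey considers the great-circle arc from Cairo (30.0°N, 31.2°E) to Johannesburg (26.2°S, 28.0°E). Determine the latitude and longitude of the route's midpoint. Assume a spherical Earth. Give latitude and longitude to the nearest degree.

≈ (2°N, 30°E)

The haversine formula gives a central angle δ ≈ 0.982 rad (56.3°) between the endpoints.
Interpolate at f = 1/2 with slerp weights a = sin((1−f)δ)/sin δ ≈ 0.567, b = sin(fδ)/sin δ ≈ 0.567.
p = a·p₁ + b·p₂ ≈ (0.869, 0.493, 0.033); φ = arcsin(p_z) ≈ 1.90°, λ = atan2(p_y, p_x) ≈ 29.57°.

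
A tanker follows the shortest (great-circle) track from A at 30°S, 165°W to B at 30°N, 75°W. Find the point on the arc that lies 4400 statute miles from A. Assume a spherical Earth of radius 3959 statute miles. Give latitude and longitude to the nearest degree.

≈ 7°N, 111°W

The haversine formula gives a central angle δ ≈ 1.823 rad (104.5°) between the endpoints. The total great-circle distance is δ·R ≈ 1.823 × 3959 ≈ 7219 mi, so the target fraction is f = 4400/7219 ≈ 0.609.
Interpolate at f ≈ 0.609 with slerp weights a = sin((1−f)δ)/sin δ ≈ 0.675, b = sin(fδ)/sin δ ≈ 0.926.
p = a·p₁ + b·p₂ ≈ (-0.357, -0.926, 0.125); φ = arcsin(p_z) ≈ 7.21°, λ = atan2(p_y, p_x) ≈ -111.09°.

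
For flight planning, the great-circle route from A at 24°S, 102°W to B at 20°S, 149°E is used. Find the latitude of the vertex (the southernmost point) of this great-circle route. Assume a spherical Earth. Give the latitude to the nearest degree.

The great circle lies in the plane with unit normal n̂ = (p₁ × p₂)/|p₁ × p₂|.
Here n̂_z ≈ -0.820; the vertex latitude is φ_max = arccos|n̂_z| ≈ 34.9°.
Check via Clairaut: cos φ_max = |cos φ₁| · sin C = cos(24.0°)·sin(116.2°) ≈ 0.820, again giving ≈ 34.9°.

≈ 35°S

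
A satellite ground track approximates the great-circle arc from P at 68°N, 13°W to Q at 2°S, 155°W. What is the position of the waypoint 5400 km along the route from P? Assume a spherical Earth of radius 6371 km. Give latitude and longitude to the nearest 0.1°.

Convert each endpoint to a unit vector on the sphere (x = cos φ cos λ, y = cos φ sin λ, z = sin φ).
The central angle between the endpoints is δ = arccos(p₁·p₂) ≈ 1.904 rad (109.1°). The total great-circle distance is δ·R ≈ 1.904 × 6371 ≈ 12132 km, so the target fraction is f = 5400/12132 ≈ 0.445.
Interpolate at f ≈ 0.445 with slerp weights a = sin((1−f)δ)/sin δ ≈ 0.922, b = sin(fδ)/sin δ ≈ 0.793.
p = a·p₁ + b·p₂ ≈ (-0.382, -0.413, 0.827); φ = arcsin(p_z) ≈ 55.77°, λ = atan2(p_y, p_x) ≈ -132.80°.

≈ 55.8°N, 132.8°W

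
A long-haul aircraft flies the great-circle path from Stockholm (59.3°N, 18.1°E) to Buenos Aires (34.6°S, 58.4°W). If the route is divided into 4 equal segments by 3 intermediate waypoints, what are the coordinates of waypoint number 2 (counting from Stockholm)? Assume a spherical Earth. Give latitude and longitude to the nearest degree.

Convert each endpoint to a unit vector on the sphere (x = cos φ cos λ, y = cos φ sin λ, z = sin φ).
The central angle between the endpoints is δ = arccos(p₁·p₂) ≈ 1.972 rad (113.0°).
Interpolate at f = 2/4 with slerp weights a = sin((1−f)δ)/sin δ ≈ 0.905, b = sin(fδ)/sin δ ≈ 0.905.
p = a·p₁ + b·p₂ ≈ (0.830, -0.491, 0.264); φ = arcsin(p_z) ≈ 15.33°, λ = atan2(p_y, p_x) ≈ -30.62°.

≈ 15°N, 31°W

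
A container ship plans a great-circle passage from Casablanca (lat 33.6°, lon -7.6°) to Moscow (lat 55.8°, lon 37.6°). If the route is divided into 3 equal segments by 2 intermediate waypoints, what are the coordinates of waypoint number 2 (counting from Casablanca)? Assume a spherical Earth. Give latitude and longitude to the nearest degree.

Convert each endpoint to a unit vector on the sphere (x = cos φ cos λ, y = cos φ sin λ, z = sin φ).
The central angle between the endpoints is δ = arccos(p₁·p₂) ≈ 0.664 rad (38.0°).
Interpolate at f = 2/3 with slerp weights a = sin((1−f)δ)/sin δ ≈ 0.356, b = sin(fδ)/sin δ ≈ 0.695.
p = a·p₁ + b·p₂ ≈ (0.604, 0.199, 0.772); φ = arcsin(p_z) ≈ 50.53°, λ = atan2(p_y, p_x) ≈ 18.26°.

≈ lat 51°, lon 18°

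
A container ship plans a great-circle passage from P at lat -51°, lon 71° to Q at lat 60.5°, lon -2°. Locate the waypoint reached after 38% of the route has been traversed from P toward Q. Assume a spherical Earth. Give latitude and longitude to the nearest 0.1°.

≈ lat -8.2°, lon 45.2°

Write both endpoints as unit vectors p₁, p₂ with components (cos φ cos λ, cos φ sin λ, sin φ).
The central angle between the endpoints is δ = arccos(p₁·p₂) ≈ 2.197 rad (125.9°).
Interpolate at f = 0.38 with slerp weights a = sin((1−f)δ)/sin δ ≈ 1.207, b = sin(fδ)/sin δ ≈ 0.914.
p = a·p₁ + b·p₂ ≈ (0.697, 0.703, -0.142); φ = arcsin(p_z) ≈ -8.17°, λ = atan2(p_y, p_x) ≈ 45.21°.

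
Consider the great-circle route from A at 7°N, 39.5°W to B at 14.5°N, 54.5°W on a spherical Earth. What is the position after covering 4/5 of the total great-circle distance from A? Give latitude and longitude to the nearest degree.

Write both endpoints as unit vectors p₁, p₂ with components (cos φ cos λ, cos φ sin λ, sin φ).
The central angle between the endpoints is δ = arccos(p₁·p₂) ≈ 0.288 rad (16.5°).
Interpolate at f = 4/5 with slerp weights a = sin((1−f)δ)/sin δ ≈ 0.203, b = sin(fδ)/sin δ ≈ 0.804.
p = a·p₁ + b·p₂ ≈ (0.607, -0.762, 0.226); φ = arcsin(p_z) ≈ 13.06°, λ = atan2(p_y, p_x) ≈ -51.44°.

≈ 13°N, 51°W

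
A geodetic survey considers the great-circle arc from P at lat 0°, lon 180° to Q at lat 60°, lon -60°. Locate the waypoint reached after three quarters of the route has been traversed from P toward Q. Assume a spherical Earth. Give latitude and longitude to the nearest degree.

Write both endpoints as unit vectors p₁, p₂ with components (cos φ cos λ, cos φ sin λ, sin φ).
The central angle between the endpoints is δ = arccos(p₁·p₂) ≈ 1.823 rad (104.5°).
Interpolate at f = 3/4 with slerp weights a = sin((1−f)δ)/sin δ ≈ 0.455, b = sin(fδ)/sin δ ≈ 1.012.
p = a·p₁ + b·p₂ ≈ (-0.202, -0.438, 0.876); φ = arcsin(p_z) ≈ 61.17°, λ = atan2(p_y, p_x) ≈ -114.74°.

≈ lat 61°, lon -115°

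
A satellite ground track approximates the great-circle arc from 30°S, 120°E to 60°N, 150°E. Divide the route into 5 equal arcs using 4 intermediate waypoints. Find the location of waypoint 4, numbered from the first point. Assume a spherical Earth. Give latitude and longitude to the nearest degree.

Write both endpoints as unit vectors p₁, p₂ with components (cos φ cos λ, cos φ sin λ, sin φ).
The central angle between the endpoints is δ = arccos(p₁·p₂) ≈ 1.629 rad (93.3°).
Interpolate at f = 4/5 with slerp weights a = sin((1−f)δ)/sin δ ≈ 0.321, b = sin(fδ)/sin δ ≈ 0.966.
p = a·p₁ + b·p₂ ≈ (-0.557, 0.482, 0.676); φ = arcsin(p_z) ≈ 42.55°, λ = atan2(p_y, p_x) ≈ 139.14°.

≈ 43°N, 139°E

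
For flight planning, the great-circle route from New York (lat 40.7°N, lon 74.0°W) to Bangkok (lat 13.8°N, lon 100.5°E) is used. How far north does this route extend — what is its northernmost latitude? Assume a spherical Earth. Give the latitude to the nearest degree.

The great circle lies in the plane with unit normal n̂ = (p₁ × p₂)/|p₁ × p₂|.
Here n̂_z ≈ +0.086; the vertex latitude is φ_max = arccos|n̂_z| ≈ 85.0°.
Check via Clairaut: cos φ_max = |cos φ₁| · sin C = cos(40.7°)·sin(6.5°) ≈ 0.086, again giving ≈ 85.0°.

≈ 85°N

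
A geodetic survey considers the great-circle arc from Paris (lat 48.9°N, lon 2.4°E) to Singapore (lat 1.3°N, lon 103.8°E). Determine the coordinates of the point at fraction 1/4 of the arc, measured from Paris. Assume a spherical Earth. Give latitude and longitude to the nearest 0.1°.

Write both endpoints as unit vectors p₁, p₂ with components (cos φ cos λ, cos φ sin λ, sin φ).
The central angle between the endpoints is δ = arccos(p₁·p₂) ≈ 1.684 rad (96.5°).
Interpolate at f = 1/4 with slerp weights a = sin((1−f)δ)/sin δ ≈ 0.959, b = sin(fδ)/sin δ ≈ 0.411.
p = a·p₁ + b·p₂ ≈ (0.532, 0.426, 0.732); φ = arcsin(p_z) ≈ 47.06°, λ = atan2(p_y, p_x) ≈ 38.67°.

≈ lat 47.1°N, lon 38.7°E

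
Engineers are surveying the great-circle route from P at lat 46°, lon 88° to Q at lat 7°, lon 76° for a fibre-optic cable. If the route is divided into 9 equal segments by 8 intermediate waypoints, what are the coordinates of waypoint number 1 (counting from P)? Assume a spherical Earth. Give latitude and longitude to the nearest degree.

≈ lat 42°, lon 86°

From cos δ = sin φ₁ sin φ₂ + cos φ₁ cos φ₂ cos Δλ, the central angle is δ ≈ 0.704 rad (40.4°).
Interpolate at f = 1/9 with slerp weights a = sin((1−f)δ)/sin δ ≈ 0.905, b = sin(fδ)/sin δ ≈ 0.121.
p = a·p₁ + b·p₂ ≈ (0.051, 0.745, 0.666); φ = arcsin(p_z) ≈ 41.73°, λ = atan2(p_y, p_x) ≈ 86.09°.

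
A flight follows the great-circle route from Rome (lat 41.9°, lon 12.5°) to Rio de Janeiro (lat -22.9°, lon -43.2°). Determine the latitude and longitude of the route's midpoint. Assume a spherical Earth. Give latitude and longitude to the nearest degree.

Write both endpoints as unit vectors p₁, p₂ with components (cos φ cos λ, cos φ sin λ, sin φ).
The central angle between the endpoints is δ = arccos(p₁·p₂) ≈ 1.444 rad (82.7°).
Interpolate at f = 1/2 with slerp weights a = sin((1−f)δ)/sin δ ≈ 0.666, b = sin(fδ)/sin δ ≈ 0.666.
p = a·p₁ + b·p₂ ≈ (0.931, -0.313, 0.186); φ = arcsin(p_z) ≈ 10.70°, λ = atan2(p_y, p_x) ≈ -18.56°.

≈ lat 11°, lon -19°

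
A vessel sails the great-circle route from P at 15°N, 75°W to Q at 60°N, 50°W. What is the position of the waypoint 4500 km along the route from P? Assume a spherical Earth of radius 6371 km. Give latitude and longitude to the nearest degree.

Write both endpoints as unit vectors p₁, p₂ with components (cos φ cos λ, cos φ sin λ, sin φ).
The central angle between the endpoints is δ = arccos(p₁·p₂) ≈ 0.848 rad (48.6°). The total great-circle distance is δ·R ≈ 0.848 × 6371 ≈ 5399 km, so the target fraction is f = 4500/5399 ≈ 0.833.
Interpolate at f ≈ 0.833 with slerp weights a = sin((1−f)δ)/sin δ ≈ 0.188, b = sin(fδ)/sin δ ≈ 0.866.
p = a·p₁ + b·p₂ ≈ (0.325, -0.507, 0.798); φ = arcsin(p_z) ≈ 52.98°, λ = atan2(p_y, p_x) ≈ -57.31°.

≈ 53°N, 57°W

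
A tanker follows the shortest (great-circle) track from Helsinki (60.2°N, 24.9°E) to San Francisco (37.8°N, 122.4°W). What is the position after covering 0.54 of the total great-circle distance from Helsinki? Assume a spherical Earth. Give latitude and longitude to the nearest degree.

≈ 71°N, 93°W

From cos δ = sin φ₁ sin φ₂ + cos φ₁ cos φ₂ cos Δλ, the central angle is δ ≈ 1.368 rad (78.4°).
Interpolate at f = 0.54 with slerp weights a = sin((1−f)δ)/sin δ ≈ 0.601, b = sin(fδ)/sin δ ≈ 0.687.
p = a·p₁ + b·p₂ ≈ (-0.020, -0.333, 0.943); φ = arcsin(p_z) ≈ 70.52°, λ = atan2(p_y, p_x) ≈ -93.47°.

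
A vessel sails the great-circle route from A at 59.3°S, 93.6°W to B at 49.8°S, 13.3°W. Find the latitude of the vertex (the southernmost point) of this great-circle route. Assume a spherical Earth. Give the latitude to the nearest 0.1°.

The great circle lies in the plane with unit normal n̂ = (p₁ × p₂)/|p₁ × p₂|.
Here n̂_z ≈ +0.463; the vertex latitude is φ_max = arccos|n̂_z| ≈ 62.4°.

≈ 62.4°S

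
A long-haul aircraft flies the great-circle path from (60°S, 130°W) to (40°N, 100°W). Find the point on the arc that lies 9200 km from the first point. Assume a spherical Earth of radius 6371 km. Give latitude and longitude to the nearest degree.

Write both endpoints as unit vectors p₁, p₂ with components (cos φ cos λ, cos φ sin λ, sin φ).
The central angle between the endpoints is δ = arccos(p₁·p₂) ≈ 1.798 rad (103.0°). The total great-circle distance is δ·R ≈ 1.798 × 6371 ≈ 11453 km, so the target fraction is f = 9200/11453 ≈ 0.803.
Interpolate at f ≈ 0.803 with slerp weights a = sin((1−f)δ)/sin δ ≈ 0.355, b = sin(fδ)/sin δ ≈ 1.018.
p = a·p₁ + b·p₂ ≈ (-0.250, -0.904, 0.347); φ = arcsin(p_z) ≈ 20.28°, λ = atan2(p_y, p_x) ≈ -105.44°.

≈ (20°N, 105°W)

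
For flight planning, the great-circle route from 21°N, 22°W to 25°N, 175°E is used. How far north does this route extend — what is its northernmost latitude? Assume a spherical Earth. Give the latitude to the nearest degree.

≈ 71°N

The great circle lies in the plane with unit normal n̂ = (p₁ × p₂)/|p₁ × p₂|.
Here n̂_z ≈ -0.328; the vertex latitude is φ_max = arccos|n̂_z| ≈ 70.8°.
Check via Clairaut: cos φ_max = |cos φ₁| · sin C = cos(21.0°)·sin(20.6°) ≈ 0.328, again giving ≈ 70.8°.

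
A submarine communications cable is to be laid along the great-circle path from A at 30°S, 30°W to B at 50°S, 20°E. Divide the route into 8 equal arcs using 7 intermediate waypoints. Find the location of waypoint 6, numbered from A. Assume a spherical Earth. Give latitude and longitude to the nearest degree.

≈ 47°S, 5°E

Convert each endpoint to a unit vector on the sphere (x = cos φ cos λ, y = cos φ sin λ, z = sin φ).
The central angle between the endpoints is δ = arccos(p₁·p₂) ≈ 0.736 rad (42.2°).
Interpolate at f = 6/8 with slerp weights a = sin((1−f)δ)/sin δ ≈ 0.273, b = sin(fδ)/sin δ ≈ 0.781.
p = a·p₁ + b·p₂ ≈ (0.676, 0.054, -0.735); φ = arcsin(p_z) ≈ -47.28°, λ = atan2(p_y, p_x) ≈ 4.54°.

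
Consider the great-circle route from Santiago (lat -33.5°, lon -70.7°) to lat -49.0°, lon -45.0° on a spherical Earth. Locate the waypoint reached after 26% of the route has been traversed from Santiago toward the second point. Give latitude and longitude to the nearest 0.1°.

≈ lat -38.0°, lon -65.2°

Convert each endpoint to a unit vector on the sphere (x = cos φ cos λ, y = cos φ sin λ, z = sin φ).
The central angle between the endpoints is δ = arccos(p₁·p₂) ≈ 0.429 rad (24.6°).
Interpolate at f = 0.26 with slerp weights a = sin((1−f)δ)/sin δ ≈ 0.750, b = sin(fδ)/sin δ ≈ 0.268.
p = a·p₁ + b·p₂ ≈ (0.331, -0.715, -0.616); φ = arcsin(p_z) ≈ -38.03°, λ = atan2(p_y, p_x) ≈ -65.15°.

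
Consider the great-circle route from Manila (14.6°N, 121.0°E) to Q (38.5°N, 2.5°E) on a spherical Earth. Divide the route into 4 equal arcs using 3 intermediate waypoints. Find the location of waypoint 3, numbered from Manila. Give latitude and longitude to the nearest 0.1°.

≈ (46.8°N, 35.5°E)

Convert each endpoint to a unit vector on the sphere (x = cos φ cos λ, y = cos φ sin λ, z = sin φ).
The central angle between the endpoints is δ = arccos(p₁·p₂) ≈ 1.777 rad (101.8°).
Interpolate at f = 3/4 with slerp weights a = sin((1−f)δ)/sin δ ≈ 0.439, b = sin(fδ)/sin δ ≈ 0.993.
p = a·p₁ + b·p₂ ≈ (0.557, 0.398, 0.729); φ = arcsin(p_z) ≈ 46.77°, λ = atan2(p_y, p_x) ≈ 35.53°.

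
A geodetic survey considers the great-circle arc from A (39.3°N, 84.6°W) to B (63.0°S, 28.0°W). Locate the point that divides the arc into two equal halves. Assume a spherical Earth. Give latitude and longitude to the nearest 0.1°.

Convert each endpoint to a unit vector on the sphere (x = cos φ cos λ, y = cos φ sin λ, z = sin φ).
The central angle between the endpoints is δ = arccos(p₁·p₂) ≈ 1.951 rad (111.8°).
Interpolate at f = 1/2 with slerp weights a = sin((1−f)δ)/sin δ ≈ 0.892, b = sin(fδ)/sin δ ≈ 0.892.
p = a·p₁ + b·p₂ ≈ (0.422, -0.877, -0.230); φ = arcsin(p_z) ≈ -13.28°, λ = atan2(p_y, p_x) ≈ -64.28°.

≈ (13.3°S, 64.3°W)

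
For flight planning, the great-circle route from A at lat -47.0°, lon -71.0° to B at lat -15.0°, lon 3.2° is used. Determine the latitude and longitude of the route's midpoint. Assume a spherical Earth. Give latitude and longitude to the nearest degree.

Write both endpoints as unit vectors p₁, p₂ with components (cos φ cos λ, cos φ sin λ, sin φ).
The central angle between the endpoints is δ = arccos(p₁·p₂) ≈ 1.193 rad (68.4°).
Interpolate at f = 1/2 with slerp weights a = sin((1−f)δ)/sin δ ≈ 0.604, b = sin(fδ)/sin δ ≈ 0.604.
p = a·p₁ + b·p₂ ≈ (0.717, -0.357, -0.598); φ = arcsin(p_z) ≈ -36.76°, λ = atan2(p_y, p_x) ≈ -26.48°.

≈ lat -37°, lon -26°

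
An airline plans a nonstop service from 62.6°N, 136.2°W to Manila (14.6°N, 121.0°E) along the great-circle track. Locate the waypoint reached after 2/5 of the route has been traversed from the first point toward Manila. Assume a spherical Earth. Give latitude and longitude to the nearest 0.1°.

Write both endpoints as unit vectors p₁, p₂ with components (cos φ cos λ, cos φ sin λ, sin φ).
The central angle between the endpoints is δ = arccos(p₁·p₂) ≈ 1.445 rad (82.8°).
Interpolate at f = 2/5 with slerp weights a = sin((1−f)δ)/sin δ ≈ 0.769, b = sin(fδ)/sin δ ≈ 0.551.
p = a·p₁ + b·p₂ ≈ (-0.530, 0.212, 0.821); φ = arcsin(p_z) ≈ 55.20°, λ = atan2(p_y, p_x) ≈ 158.18°.

≈ 55.2°N, 158.2°E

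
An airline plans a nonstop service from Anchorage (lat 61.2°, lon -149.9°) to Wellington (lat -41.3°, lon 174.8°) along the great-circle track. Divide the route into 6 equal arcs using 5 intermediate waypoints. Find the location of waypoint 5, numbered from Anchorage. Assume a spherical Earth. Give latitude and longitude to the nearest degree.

≈ lat -24°, lon 180°

Write both endpoints as unit vectors p₁, p₂ with components (cos φ cos λ, cos φ sin λ, sin φ).
The central angle between the endpoints is δ = arccos(p₁·p₂) ≈ 1.858 rad (106.4°).
Interpolate at f = 5/6 with slerp weights a = sin((1−f)δ)/sin δ ≈ 0.318, b = sin(fδ)/sin δ ≈ 1.042.
p = a·p₁ + b·p₂ ≈ (-0.912, -0.006, -0.410); φ = arcsin(p_z) ≈ -24.18°, λ = atan2(p_y, p_x) ≈ -179.64°.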